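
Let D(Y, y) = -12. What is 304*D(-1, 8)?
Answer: -3648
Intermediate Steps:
304*D(-1, 8) = 304*(-12) = -3648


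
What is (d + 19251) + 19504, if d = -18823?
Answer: 19932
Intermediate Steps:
(d + 19251) + 19504 = (-18823 + 19251) + 19504 = 428 + 19504 = 19932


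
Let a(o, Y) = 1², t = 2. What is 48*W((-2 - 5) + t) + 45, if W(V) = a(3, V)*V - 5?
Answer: -435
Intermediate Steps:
a(o, Y) = 1
W(V) = -5 + V (W(V) = 1*V - 5 = V - 5 = -5 + V)
48*W((-2 - 5) + t) + 45 = 48*(-5 + ((-2 - 5) + 2)) + 45 = 48*(-5 + (-7 + 2)) + 45 = 48*(-5 - 5) + 45 = 48*(-10) + 45 = -480 + 45 = -435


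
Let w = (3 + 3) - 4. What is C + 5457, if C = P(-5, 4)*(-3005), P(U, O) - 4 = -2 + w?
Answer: -6563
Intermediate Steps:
w = 2 (w = 6 - 4 = 2)
P(U, O) = 4 (P(U, O) = 4 + (-2 + 2) = 4 + 0 = 4)
C = -12020 (C = 4*(-3005) = -12020)
C + 5457 = -12020 + 5457 = -6563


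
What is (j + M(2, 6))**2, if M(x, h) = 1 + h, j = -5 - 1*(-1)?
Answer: 9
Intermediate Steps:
j = -4 (j = -5 + 1 = -4)
(j + M(2, 6))**2 = (-4 + (1 + 6))**2 = (-4 + 7)**2 = 3**2 = 9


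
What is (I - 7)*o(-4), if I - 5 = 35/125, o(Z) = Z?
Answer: 172/25 ≈ 6.8800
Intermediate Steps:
I = 132/25 (I = 5 + 35/125 = 5 + 35*(1/125) = 5 + 7/25 = 132/25 ≈ 5.2800)
(I - 7)*o(-4) = (132/25 - 7)*(-4) = -43/25*(-4) = 172/25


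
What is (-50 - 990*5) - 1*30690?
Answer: -35690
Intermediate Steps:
(-50 - 990*5) - 1*30690 = (-50 - 45*110) - 30690 = (-50 - 4950) - 30690 = -5000 - 30690 = -35690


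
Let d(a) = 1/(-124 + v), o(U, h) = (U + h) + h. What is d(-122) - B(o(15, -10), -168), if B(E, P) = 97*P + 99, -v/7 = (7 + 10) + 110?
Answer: 16407560/1013 ≈ 16197.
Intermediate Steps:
o(U, h) = U + 2*h
v = -889 (v = -7*((7 + 10) + 110) = -7*(17 + 110) = -7*127 = -889)
B(E, P) = 99 + 97*P
d(a) = -1/1013 (d(a) = 1/(-124 - 889) = 1/(-1013) = -1/1013)
d(-122) - B(o(15, -10), -168) = -1/1013 - (99 + 97*(-168)) = -1/1013 - (99 - 16296) = -1/1013 - 1*(-16197) = -1/1013 + 16197 = 16407560/1013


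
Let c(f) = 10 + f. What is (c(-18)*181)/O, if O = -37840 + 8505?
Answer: 1448/29335 ≈ 0.049361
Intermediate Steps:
O = -29335
(c(-18)*181)/O = ((10 - 18)*181)/(-29335) = -8*181*(-1/29335) = -1448*(-1/29335) = 1448/29335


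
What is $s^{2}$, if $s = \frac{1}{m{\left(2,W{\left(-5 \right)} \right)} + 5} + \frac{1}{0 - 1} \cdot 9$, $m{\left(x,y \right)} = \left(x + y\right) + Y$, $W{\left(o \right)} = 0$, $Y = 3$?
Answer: $\frac{7921}{100} \approx 79.21$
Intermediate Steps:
$m{\left(x,y \right)} = 3 + x + y$ ($m{\left(x,y \right)} = \left(x + y\right) + 3 = 3 + x + y$)
$s = - \frac{89}{10}$ ($s = \frac{1}{\left(3 + 2 + 0\right) + 5} + \frac{1}{0 - 1} \cdot 9 = \frac{1}{5 + 5} + \frac{1}{-1} \cdot 9 = \frac{1}{10} - 9 = - \frac{89}{10} \approx -8.9$)
$s^{2} = \left(- \frac{89}{10}\right)^{2} = \frac{7921}{100}$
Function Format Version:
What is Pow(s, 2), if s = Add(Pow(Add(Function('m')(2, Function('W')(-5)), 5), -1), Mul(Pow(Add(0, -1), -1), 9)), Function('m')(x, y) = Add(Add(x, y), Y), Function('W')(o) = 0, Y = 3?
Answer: Rational(7921, 100) ≈ 79.210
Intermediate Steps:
Function('m')(x, y) = Add(3, x, y) (Function('m')(x, y) = Add(Add(x, y), 3) = Add(3, x, y))
s = Rational(-89, 10) (s = Add(Pow(Add(Add(3, 2, 0), 5), -1), Mul(Pow(Add(0, -1), -1), 9)) = Add(Pow(Add(5, 5), -1), Mul(Pow(-1, -1), 9)) = Add(Pow(10, -1), Mul(-1, 9)) = Add(Rational(1, 10), -9) = Rational(-89, 10) ≈ -8.9000)
Pow(s, 2) = Pow(Rational(-89, 10), 2) = Rational(7921, 100)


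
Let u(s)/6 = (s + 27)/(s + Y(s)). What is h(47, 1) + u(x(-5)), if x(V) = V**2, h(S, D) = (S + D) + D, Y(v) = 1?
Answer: 61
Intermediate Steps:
h(S, D) = S + 2*D (h(S, D) = (D + S) + D = S + 2*D)
u(s) = 6*(27 + s)/(1 + s) (u(s) = 6*((s + 27)/(s + 1)) = 6*((27 + s)/(1 + s)) = 6*(27 + s)/(1 + s))
h(47, 1) + u(x(-5)) = (47 + 2*1) + 6*(27 + (-5)**2)/(1 + (-5)**2) = (47 + 2) + 6*(27 + 25)/(1 + 25) = 49 + 6*52/26 = 49 + 6*(1/26)*52 = 49 + 12 = 61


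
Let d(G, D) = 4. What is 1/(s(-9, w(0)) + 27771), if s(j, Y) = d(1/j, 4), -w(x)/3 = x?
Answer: 1/27775 ≈ 3.6004e-5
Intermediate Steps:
w(x) = -3*x
s(j, Y) = 4
1/(s(-9, w(0)) + 27771) = 1/(4 + 27771) = 1/27775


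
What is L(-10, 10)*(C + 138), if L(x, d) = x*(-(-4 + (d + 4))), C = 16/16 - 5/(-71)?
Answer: 987400/71 ≈ 13907.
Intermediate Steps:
C = 76/71 (C = 16*(1/16) - 5*(-1/71) = 1 + 5/71 = 76/71 ≈ 1.0704)
L(x, d) = -d*x (L(x, d) = x*(-(-4 + (4 + d))) = x*(-d) = -d*x)
L(-10, 10)*(C + 138) = (-1*10*(-10))*(76/71 + 138) = 100*(9874/71) = 987400/71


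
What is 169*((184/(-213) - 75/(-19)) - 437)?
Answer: -296774140/4047 ≈ -73332.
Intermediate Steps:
169*((184/(-213) - 75/(-19)) - 437) = 169*((184*(-1/213) - 75*(-1/19)) - 437) = 169*((-184/213 + 75/19) - 437) = 169*(12479/4047 - 437) = 169*(-1756060/4047) = -296774140/4047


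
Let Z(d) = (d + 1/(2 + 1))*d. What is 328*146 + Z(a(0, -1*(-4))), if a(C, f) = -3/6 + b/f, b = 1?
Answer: 2298623/48 ≈ 47888.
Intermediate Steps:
a(C, f) = -1/2 + 1/f (a(C, f) = -3/6 + 1/f = -3*1/6 + 1/f = -1/2 + 1/f)
Z(d) = d*(1/3 + d) (Z(d) = (d + 1/3)*d = (1/3 + d)*d = d*(1/3 + d))
328*146 + Z(a(0, -1*(-4))) = 328*146 + ((2 - (-1)*(-4))/(2*((-1*(-4)))))*(1/3 + (2 - (-1)*(-4))/(2*((-1*(-4))))) = 47888 + ((1/2)*(2 - 1*4)/4)*(1/3 + (1/2)*(2 - 1*4)/4) = 47888 + ((1/2)*(1/4)*(2 - 4))*(1/3 + (1/2)*(1/4)*(2 - 4)) = 47888 + ((1/2)*(1/4)*(-2))*(1/3 + (1/2)*(1/4)*(-2)) = 47888 - (1/3 - 1/4)/4 = 47888 - 1/4*1/12 = 47888 - 1/48 = 2298623/48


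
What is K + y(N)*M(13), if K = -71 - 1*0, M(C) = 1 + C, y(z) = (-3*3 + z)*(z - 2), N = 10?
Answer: 41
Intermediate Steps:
y(z) = (-9 + z)*(-2 + z)
K = -71 (K = -71 + 0 = -71)
K + y(N)*M(13) = -71 + (18 + 10² - 11*10)*(1 + 13) = -71 + (18 + 100 - 110)*14 = -71 + 8*14 = -71 + 112 = 41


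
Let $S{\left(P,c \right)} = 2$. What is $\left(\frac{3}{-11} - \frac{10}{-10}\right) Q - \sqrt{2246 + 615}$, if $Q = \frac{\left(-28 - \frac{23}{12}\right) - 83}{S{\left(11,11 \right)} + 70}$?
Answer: $- \frac{1355}{1188} - \sqrt{2861} \approx -54.629$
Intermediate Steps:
$Q = - \frac{1355}{864}$ ($Q = \frac{\left(-28 - \frac{23}{12}\right) - 83}{2 + 70} = \frac{\left(-28 - 23 \cdot \frac{1}{12}\right) - 83}{72} = \left(\left(-28 - \frac{23}{12}\right) - 83\right) \frac{1}{72} = \left(- \frac{359}{12} - 83\right) \frac{1}{72} = \left(- \frac{1355}{12}\right) \frac{1}{72} = - \frac{1355}{864} \approx -1.5683$)
$\left(\frac{3}{-11} - \frac{10}{-10}\right) Q - \sqrt{2246 + 615} = \left(\frac{3}{-11} - \frac{10}{-10}\right) \left(- \frac{1355}{864}\right) - \sqrt{2246 + 615} = \left(3 \left(- \frac{1}{11}\right) - -1\right) \left(- \frac{1355}{864}\right) - \sqrt{2861} = \left(- \frac{3}{11} + 1\right) \left(- \frac{1355}{864}\right) - \sqrt{2861} = \frac{8}{11} \left(- \frac{1355}{864}\right) - \sqrt{2861} = - \frac{1355}{1188} - \sqrt{2861}$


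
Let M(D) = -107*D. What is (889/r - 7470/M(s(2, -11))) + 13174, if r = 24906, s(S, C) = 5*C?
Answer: 55164463111/4187766 ≈ 13173.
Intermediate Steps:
(889/r - 7470/M(s(2, -11))) + 13174 = (889/24906 - 7470/((-535*(-11)))) + 13174 = (889*(1/24906) - 7470/((-107*(-55)))) + 13174 = (127/3558 - 7470/5885) + 13174 = (127/3558 - 7470*1/5885) + 13174 = (127/3558 - 1494/1177) + 13174 = -5166173/4187766 + 13174 = 55164463111/4187766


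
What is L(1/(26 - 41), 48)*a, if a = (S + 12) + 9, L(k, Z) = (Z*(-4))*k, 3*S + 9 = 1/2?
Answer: 3488/15 ≈ 232.53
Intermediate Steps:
S = -17/6 (S = -3 + (⅓)/2 = -3 + (⅓)*(½) = -3 + ⅙ = -17/6 ≈ -2.8333)
L(k, Z) = -4*Z*k (L(k, Z) = (-4*Z)*k = -4*Z*k)
a = 109/6 (a = (-17/6 + 12) + 9 = 55/6 + 9 = 109/6 ≈ 18.167)
L(1/(26 - 41), 48)*a = -4*48/(26 - 41)*(109/6) = -4*48/(-15)*(109/6) = -4*48*(-1/15)*(109/6) = (64/5)*(109/6) = 3488/15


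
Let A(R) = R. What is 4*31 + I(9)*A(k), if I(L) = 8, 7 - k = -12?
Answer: 276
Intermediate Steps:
k = 19 (k = 7 - 1*(-12) = 7 + 12 = 19)
4*31 + I(9)*A(k) = 4*31 + 8*19 = 124 + 152 = 276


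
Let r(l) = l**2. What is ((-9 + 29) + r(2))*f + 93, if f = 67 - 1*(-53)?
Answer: 2973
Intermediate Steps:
f = 120 (f = 67 + 53 = 120)
((-9 + 29) + r(2))*f + 93 = ((-9 + 29) + 2**2)*120 + 93 = (20 + 4)*120 + 93 = 24*120 + 93 = 2880 + 93 = 2973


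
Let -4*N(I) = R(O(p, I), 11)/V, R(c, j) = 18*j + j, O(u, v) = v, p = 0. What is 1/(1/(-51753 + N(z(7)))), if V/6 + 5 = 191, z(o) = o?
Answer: -231025601/4464 ≈ -51753.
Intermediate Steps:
R(c, j) = 19*j
V = 1116 (V = -30 + 6*191 = -30 + 1146 = 1116)
N(I) = -209/4464 (N(I) = -19*11/(4*1116) = -209/(4*1116) = -1/4*209/1116 = -209/4464)
1/(1/(-51753 + N(z(7)))) = 1/(1/(-51753 - 209/4464)) = 1/(1/(-231025601/4464)) = 1/(-4464/231025601) = -231025601/4464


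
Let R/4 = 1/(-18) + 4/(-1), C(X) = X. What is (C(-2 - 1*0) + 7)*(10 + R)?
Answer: -280/9 ≈ -31.111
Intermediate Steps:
R = -146/9 (R = 4*(1/(-18) + 4/(-1)) = 4*(1*(-1/18) + 4*(-1)) = 4*(-1/18 - 4) = 4*(-73/18) = -146/9 ≈ -16.222)
(C(-2 - 1*0) + 7)*(10 + R) = ((-2 - 1*0) + 7)*(10 - 146/9) = ((-2 + 0) + 7)*(-56/9) = (-2 + 7)*(-56/9) = 5*(-56/9) = -280/9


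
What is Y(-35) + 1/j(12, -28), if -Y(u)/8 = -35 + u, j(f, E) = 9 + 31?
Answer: 22401/40 ≈ 560.03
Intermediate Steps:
j(f, E) = 40
Y(u) = 280 - 8*u (Y(u) = -8*(-35 + u) = 280 - 8*u)
Y(-35) + 1/j(12, -28) = (280 - 8*(-35)) + 1/40 = (280 + 280) + 1/40 = 560 + 1/40 = 22401/40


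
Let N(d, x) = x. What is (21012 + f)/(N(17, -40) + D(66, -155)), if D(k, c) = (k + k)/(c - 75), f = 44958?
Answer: -3793275/2333 ≈ -1625.9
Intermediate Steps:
D(k, c) = 2*k/(-75 + c) (D(k, c) = (2*k)/(-75 + c) = 2*k/(-75 + c))
(21012 + f)/(N(17, -40) + D(66, -155)) = (21012 + 44958)/(-40 + 2*66/(-75 - 155)) = 65970/(-40 + 2*66/(-230)) = 65970/(-40 + 2*66*(-1/230)) = 65970/(-40 - 66/115) = 65970/(-4666/115) = 65970*(-115/4666) = -3793275/2333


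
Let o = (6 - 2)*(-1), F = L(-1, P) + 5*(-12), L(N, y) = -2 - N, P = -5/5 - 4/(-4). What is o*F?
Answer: 244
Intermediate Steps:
P = 0 (P = -5*⅕ - 4*(-¼) = -1 + 1 = 0)
F = -61 (F = (-2 - 1*(-1)) + 5*(-12) = (-2 + 1) - 60 = -1 - 60 = -61)
o = -4 (o = 4*(-1) = -4)
o*F = -4*(-61) = 244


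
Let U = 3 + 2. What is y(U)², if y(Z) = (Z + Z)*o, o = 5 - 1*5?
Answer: 0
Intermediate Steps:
o = 0 (o = 5 - 5 = 0)
U = 5
y(Z) = 0 (y(Z) = (Z + Z)*0 = (2*Z)*0 = 0)
y(U)² = 0² = 0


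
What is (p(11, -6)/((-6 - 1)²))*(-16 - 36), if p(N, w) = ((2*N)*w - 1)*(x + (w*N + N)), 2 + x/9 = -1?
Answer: -81016/7 ≈ -11574.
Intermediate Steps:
x = -27 (x = -18 + 9*(-1) = -18 - 9 = -27)
p(N, w) = (-1 + 2*N*w)*(-27 + N + N*w) (p(N, w) = ((2*N)*w - 1)*(-27 + (w*N + N)) = (2*N*w - 1)*(-27 + (N*w + N)) = (-1 + 2*N*w)*(-27 + (N + N*w)) = (-1 + 2*N*w)*(-27 + N + N*w))
(p(11, -6)/((-6 - 1)²))*(-16 - 36) = ((27 - 1*11 - 55*11*(-6) + 2*(-6)*11² + 2*11²*(-6)²)/((-6 - 1)²))*(-16 - 36) = ((27 - 11 + 3630 + 2*(-6)*121 + 2*121*36)/((-7)²))*(-52) = ((27 - 11 + 3630 - 1452 + 8712)/49)*(-52) = (10906*(1/49))*(-52) = (1558/7)*(-52) = -81016/7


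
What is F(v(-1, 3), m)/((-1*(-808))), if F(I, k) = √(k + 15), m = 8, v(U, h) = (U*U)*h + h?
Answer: √23/808 ≈ 0.0059354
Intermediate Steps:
v(U, h) = h + h*U² (v(U, h) = U²*h + h = h*U² + h = h + h*U²)
F(I, k) = √(15 + k)
F(v(-1, 3), m)/((-1*(-808))) = √(15 + 8)/((-1*(-808))) = √23/808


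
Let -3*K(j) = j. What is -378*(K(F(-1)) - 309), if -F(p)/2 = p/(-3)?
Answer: 116718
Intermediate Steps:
F(p) = 2*p/3 (F(p) = -2*p/(-3) = -2*p*(-1)/3 = -(-2)*p/3 = 2*p/3)
K(j) = -j/3
-378*(K(F(-1)) - 309) = -378*(-2*(-1)/9 - 309) = -378*(-1/3*(-2/3) - 309) = -378*(2/9 - 309) = -378*(-2779/9) = 116718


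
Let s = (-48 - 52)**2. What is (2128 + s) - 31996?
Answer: -19868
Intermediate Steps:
s = 10000 (s = (-100)**2 = 10000)
(2128 + s) - 31996 = (2128 + 10000) - 31996 = 12128 - 31996 = -19868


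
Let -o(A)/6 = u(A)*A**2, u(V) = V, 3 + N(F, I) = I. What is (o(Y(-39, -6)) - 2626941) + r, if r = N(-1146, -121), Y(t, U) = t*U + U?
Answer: -73741177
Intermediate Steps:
Y(t, U) = U + U*t (Y(t, U) = U*t + U = U + U*t)
N(F, I) = -3 + I
r = -124 (r = -3 - 121 = -124)
o(A) = -6*A**3 (o(A) = -6*A*A**2 = -6*A**3)
(o(Y(-39, -6)) - 2626941) + r = (-6*(-216*(1 - 39)**3) - 2626941) - 124 = (-6*(-6*(-38))**3 - 2626941) - 124 = (-6*228**3 - 2626941) - 124 = (-6*11852352 - 2626941) - 124 = (-71114112 - 2626941) - 124 = -73741053 - 124 = -73741177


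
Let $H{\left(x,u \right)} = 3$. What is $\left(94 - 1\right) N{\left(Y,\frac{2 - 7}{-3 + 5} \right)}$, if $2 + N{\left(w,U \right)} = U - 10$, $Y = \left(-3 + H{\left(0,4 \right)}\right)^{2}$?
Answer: $- \frac{2697}{2} \approx -1348.5$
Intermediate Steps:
$Y = 0$ ($Y = \left(-3 + 3\right)^{2} = 0^{2} = 0$)
$N{\left(w,U \right)} = -12 + U$ ($N{\left(w,U \right)} = -2 + \left(U - 10\right) = -2 + \left(-10 + U\right) = -12 + U$)
$\left(94 - 1\right) N{\left(Y,\frac{2 - 7}{-3 + 5} \right)} = \left(94 - 1\right) \left(-12 + \frac{2 - 7}{-3 + 5}\right) = \left(94 - 1\right) \left(-12 - \frac{5}{2}\right) = 93 \left(-12 - \frac{5}{2}\right) = 93 \left(- \frac{29}{2}\right) = - \frac{2697}{2}$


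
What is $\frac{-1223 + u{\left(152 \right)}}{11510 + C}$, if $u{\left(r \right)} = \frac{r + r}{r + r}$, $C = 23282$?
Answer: $- \frac{611}{17396} \approx -0.035123$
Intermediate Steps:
$u{\left(r \right)} = 1$ ($u{\left(r \right)} = \frac{2 r}{2 r} = 2 r \frac{1}{2 r} = 1$)
$\frac{-1223 + u{\left(152 \right)}}{11510 + C} = \frac{-1223 + 1}{11510 + 23282} = - \frac{1222}{34792} = \left(-1222\right) \frac{1}{34792} = - \frac{611}{17396}$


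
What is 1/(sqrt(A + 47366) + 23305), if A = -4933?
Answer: 23305/543080592 - sqrt(42433)/543080592 ≈ 4.2533e-5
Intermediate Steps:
1/(sqrt(A + 47366) + 23305) = 1/(sqrt(-4933 + 47366) + 23305) = 1/(sqrt(42433) + 23305) = 1/(23305 + sqrt(42433))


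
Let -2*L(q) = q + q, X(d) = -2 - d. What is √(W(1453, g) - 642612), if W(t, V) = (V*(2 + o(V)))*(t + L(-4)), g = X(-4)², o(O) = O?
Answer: 6*I*√16879 ≈ 779.52*I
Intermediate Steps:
L(q) = -q (L(q) = -(q + q)/2 = -q)
g = 4 (g = (-2 - 1*(-4))² = (-2 + 4)² = 2² = 4)
W(t, V) = V*(2 + V)*(4 + t) (W(t, V) = (V*(2 + V))*(t - 1*(-4)) = (V*(2 + V))*(t + 4) = (V*(2 + V))*(4 + t) = V*(2 + V)*(4 + t))
√(W(1453, g) - 642612) = √(4*(8 + 2*1453 + 4*4 + 4*1453) - 642612) = √(4*(8 + 2906 + 16 + 5812) - 642612) = √(4*8742 - 642612) = √(34968 - 642612) = √(-607644) = 6*I*√16879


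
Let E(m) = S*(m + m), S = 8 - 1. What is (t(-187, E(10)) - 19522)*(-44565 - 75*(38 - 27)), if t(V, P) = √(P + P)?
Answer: 886103580 - 90780*√70 ≈ 8.8534e+8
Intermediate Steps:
S = 7
E(m) = 14*m (E(m) = 7*(m + m) = 7*(2*m) = 14*m)
t(V, P) = √2*√P (t(V, P) = √(2*P) = √2*√P)
(t(-187, E(10)) - 19522)*(-44565 - 75*(38 - 27)) = (√2*√(14*10) - 19522)*(-44565 - 75*(38 - 27)) = (√2*√140 - 19522)*(-44565 - 75*11) = (√2*(2*√35) - 19522)*(-44565 - 825) = (2*√70 - 19522)*(-45390) = (-19522 + 2*√70)*(-45390) = 886103580 - 90780*√70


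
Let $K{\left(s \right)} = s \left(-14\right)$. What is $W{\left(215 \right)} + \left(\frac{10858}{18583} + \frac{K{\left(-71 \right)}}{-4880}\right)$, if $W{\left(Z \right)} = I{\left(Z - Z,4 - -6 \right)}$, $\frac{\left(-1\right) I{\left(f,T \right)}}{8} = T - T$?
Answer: $\frac{17257769}{45342520} \approx 0.38061$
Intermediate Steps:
$K{\left(s \right)} = - 14 s$
$I{\left(f,T \right)} = 0$ ($I{\left(f,T \right)} = - 8 \left(T - T\right) = \left(-8\right) 0 = 0$)
$W{\left(Z \right)} = 0$
$W{\left(215 \right)} + \left(\frac{10858}{18583} + \frac{K{\left(-71 \right)}}{-4880}\right) = 0 + \left(\frac{10858}{18583} + \frac{\left(-14\right) \left(-71\right)}{-4880}\right) = 0 + \left(10858 \cdot \frac{1}{18583} + 994 \left(- \frac{1}{4880}\right)\right) = 0 + \left(\frac{10858}{18583} - \frac{497}{2440}\right) = 0 + \frac{17257769}{45342520} = \frac{17257769}{45342520}$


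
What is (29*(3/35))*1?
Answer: 87/35 ≈ 2.4857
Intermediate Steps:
(29*(3/35))*1 = (87/35)*1 = 87/35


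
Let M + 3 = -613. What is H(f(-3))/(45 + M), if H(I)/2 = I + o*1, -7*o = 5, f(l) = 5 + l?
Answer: -18/3997 ≈ -0.0045034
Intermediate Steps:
o = -5/7 (o = -⅐*5 = -5/7 ≈ -0.71429)
M = -616 (M = -3 - 613 = -616)
H(I) = -10/7 + 2*I (H(I) = 2*(I - 5/7*1) = 2*(I - 5/7) = 2*(-5/7 + I) = -10/7 + 2*I)
H(f(-3))/(45 + M) = (-10/7 + 2*(5 - 3))/(45 - 616) = (-10/7 + 2*2)/(-571) = (-10/7 + 4)*(-1/571) = (18/7)*(-1/571) = -18/3997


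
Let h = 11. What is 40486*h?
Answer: 445346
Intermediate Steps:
40486*h = 40486*11 = 445346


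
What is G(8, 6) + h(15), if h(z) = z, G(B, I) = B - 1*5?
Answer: 18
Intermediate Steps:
G(B, I) = -5 + B (G(B, I) = B - 5 = -5 + B)
G(8, 6) + h(15) = (-5 + 8) + 15 = 3 + 15 = 18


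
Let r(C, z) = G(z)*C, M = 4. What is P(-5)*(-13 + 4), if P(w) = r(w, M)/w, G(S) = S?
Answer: -36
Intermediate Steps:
r(C, z) = C*z (r(C, z) = z*C = C*z)
P(w) = 4 (P(w) = (w*4)/w = (4*w)/w = 4)
P(-5)*(-13 + 4) = 4*(-13 + 4) = 4*(-9) = -36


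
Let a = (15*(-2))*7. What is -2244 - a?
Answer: -2034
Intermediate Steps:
a = -210 (a = -30*7 = -210)
-2244 - a = -2244 - 1*(-210) = -2244 + 210 = -2034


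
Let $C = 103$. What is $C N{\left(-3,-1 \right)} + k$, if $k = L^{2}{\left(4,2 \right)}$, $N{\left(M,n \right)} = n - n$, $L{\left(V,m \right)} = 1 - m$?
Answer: $1$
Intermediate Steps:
$N{\left(M,n \right)} = 0$
$k = 1$ ($k = \left(1 - 2\right)^{2} = \left(-1\right)^{2} = 1$)
$C N{\left(-3,-1 \right)} + k = 103 \cdot 0 + 1 = 0 + 1 = 1$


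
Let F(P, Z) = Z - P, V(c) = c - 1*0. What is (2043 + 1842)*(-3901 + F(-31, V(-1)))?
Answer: -15038835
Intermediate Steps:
V(c) = c (V(c) = c + 0 = c)
(2043 + 1842)*(-3901 + F(-31, V(-1))) = (2043 + 1842)*(-3901 + (-1 - 1*(-31))) = 3885*(-3901 + (-1 + 31)) = 3885*(-3901 + 30) = 3885*(-3871) = -15038835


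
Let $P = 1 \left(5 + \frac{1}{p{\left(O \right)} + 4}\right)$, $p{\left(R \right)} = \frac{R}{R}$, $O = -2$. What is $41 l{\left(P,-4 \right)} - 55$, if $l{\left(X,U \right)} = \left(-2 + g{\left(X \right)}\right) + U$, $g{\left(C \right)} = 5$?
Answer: $-96$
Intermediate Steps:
$p{\left(R \right)} = 1$
$P = \frac{26}{5}$ ($P = 1 \left(5 + \frac{1}{1 + 4}\right) = 1 \left(5 + \frac{1}{5}\right) = 1 \cdot \frac{26}{5} = \frac{26}{5} \approx 5.2$)
$l{\left(X,U \right)} = 3 + U$ ($l{\left(X,U \right)} = \left(-2 + 5\right) + U = 3 + U$)
$41 l{\left(P,-4 \right)} - 55 = 41 \left(3 - 4\right) - 55 = 41 \left(-1\right) - 55 = -41 - 55 = -96$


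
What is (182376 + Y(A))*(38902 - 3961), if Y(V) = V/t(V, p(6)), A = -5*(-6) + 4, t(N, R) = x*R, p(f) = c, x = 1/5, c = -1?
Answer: 6366459846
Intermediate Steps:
x = 1/5 ≈ 0.20000
p(f) = -1
t(N, R) = R/5
A = 34 (A = 30 + 4 = 34)
Y(V) = -5*V (Y(V) = V/(((1/5)*(-1))) = V/(-1/5) = V*(-5) = -5*V)
(182376 + Y(A))*(38902 - 3961) = (182376 - 5*34)*(38902 - 3961) = (182376 - 170)*34941 = 182206*34941 = 6366459846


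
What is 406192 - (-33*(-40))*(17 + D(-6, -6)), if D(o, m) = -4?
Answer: 389032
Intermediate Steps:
406192 - (-33*(-40))*(17 + D(-6, -6)) = 406192 - (-33*(-40))*(17 - 4) = 406192 - 1320*13 = 406192 - 1*17160 = 406192 - 17160 = 389032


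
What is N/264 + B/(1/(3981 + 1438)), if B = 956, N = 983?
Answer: 1367669879/264 ≈ 5.1806e+6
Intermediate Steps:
N/264 + B/(1/(3981 + 1438)) = 983/264 + 956/(1/(3981 + 1438)) = 983*(1/264) + 956/(1/5419) = 983/264 + 956/(1/5419) = 983/264 + 956*5419 = 983/264 + 5180564 = 1367669879/264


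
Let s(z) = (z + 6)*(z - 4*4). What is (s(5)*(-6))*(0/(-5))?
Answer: 0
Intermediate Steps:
s(z) = (-16 + z)*(6 + z) (s(z) = (6 + z)*(z - 16) = (6 + z)*(-16 + z) = (-16 + z)*(6 + z))
(s(5)*(-6))*(0/(-5)) = ((-96 + 5² - 10*5)*(-6))*(0/(-5)) = ((-96 + 25 - 50)*(-6))*(0*(-⅕)) = -121*(-6)*0 = 726*0 = 0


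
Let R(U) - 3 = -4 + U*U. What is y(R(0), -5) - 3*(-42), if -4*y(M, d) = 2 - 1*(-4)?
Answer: 249/2 ≈ 124.50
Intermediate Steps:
R(U) = -1 + U² (R(U) = 3 + (-4 + U*U) = 3 + (-4 + U²) = -1 + U²)
y(M, d) = -3/2 (y(M, d) = -(2 - 1*(-4))/4 = -(2 + 4)/4 = -¼*6 = -3/2)
y(R(0), -5) - 3*(-42) = -3/2 - 3*(-42) = -3/2 + 126 = 249/2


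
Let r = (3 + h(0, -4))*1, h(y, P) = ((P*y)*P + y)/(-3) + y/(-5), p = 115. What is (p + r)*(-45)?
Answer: -5310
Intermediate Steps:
h(y, P) = -8*y/15 - y*P**2/3 (h(y, P) = (y*P**2 + y)*(-1/3) + y*(-1/5) = (y + y*P**2)*(-1/3) - y/5 = (-y/3 - y*P**2/3) - y/5 = -8*y/15 - y*P**2/3)
r = 3 (r = (3 - 1/15*0*(8 + 5*(-4)**2))*1 = (3 - 1/15*0*(8 + 5*16))*1 = (3 - 1/15*0*(8 + 80))*1 = (3 - 1/15*0*88)*1 = (3 + 0)*1 = 3*1 = 3)
(p + r)*(-45) = (115 + 3)*(-45) = 118*(-45) = -5310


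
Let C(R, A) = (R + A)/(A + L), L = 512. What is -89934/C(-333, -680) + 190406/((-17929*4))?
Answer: -541871807135/36324154 ≈ -14918.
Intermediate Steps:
C(R, A) = (A + R)/(512 + A) (C(R, A) = (R + A)/(A + 512) = (A + R)/(512 + A))
-89934/C(-333, -680) + 190406/((-17929*4)) = -89934*(512 - 680)/(-680 - 333) + 190406/((-17929*4)) = -89934/(-1013/(-168)) + 190406/(-71716) = -89934/((-1/168*(-1013))) + 190406*(-1/71716) = -89934/1013/168 - 95203/35858 = -89934*168/1013 - 95203/35858 = -15108912/1013 - 95203/35858 = -541871807135/36324154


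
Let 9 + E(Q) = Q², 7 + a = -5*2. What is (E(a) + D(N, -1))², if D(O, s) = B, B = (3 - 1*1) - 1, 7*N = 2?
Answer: 78961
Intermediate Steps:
N = 2/7 (N = (⅐)*2 = 2/7 ≈ 0.28571)
a = -17 (a = -7 - 5*2 = -7 - 10 = -17)
B = 1 (B = (3 - 1) - 1 = 2 - 1 = 1)
D(O, s) = 1
E(Q) = -9 + Q²
(E(a) + D(N, -1))² = ((-9 + (-17)²) + 1)² = ((-9 + 289) + 1)² = (280 + 1)² = 281² = 78961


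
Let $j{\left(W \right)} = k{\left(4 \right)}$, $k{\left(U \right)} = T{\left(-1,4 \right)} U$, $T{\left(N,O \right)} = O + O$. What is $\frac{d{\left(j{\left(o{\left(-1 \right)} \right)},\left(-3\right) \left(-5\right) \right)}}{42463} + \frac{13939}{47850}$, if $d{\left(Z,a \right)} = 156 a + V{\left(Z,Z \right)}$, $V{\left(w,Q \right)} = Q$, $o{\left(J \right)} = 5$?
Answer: $\frac{705391957}{2031854550} \approx 0.34717$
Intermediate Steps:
$T{\left(N,O \right)} = 2 O$
$k{\left(U \right)} = 8 U$ ($k{\left(U \right)} = 2 \cdot 4 U = 8 U$)
$j{\left(W \right)} = 32$ ($j{\left(W \right)} = 8 \cdot 4 = 32$)
$d{\left(Z,a \right)} = Z + 156 a$ ($d{\left(Z,a \right)} = 156 a + Z = Z + 156 a$)
$\frac{d{\left(j{\left(o{\left(-1 \right)} \right)},\left(-3\right) \left(-5\right) \right)}}{42463} + \frac{13939}{47850} = \frac{32 + 156 \left(\left(-3\right) \left(-5\right)\right)}{42463} + \frac{13939}{47850} = \left(32 + 156 \cdot 15\right) \frac{1}{42463} + 13939 \cdot \frac{1}{47850} = \left(32 + 2340\right) \frac{1}{42463} + \frac{13939}{47850} = 2372 \cdot \frac{1}{42463} + \frac{13939}{47850} = \frac{2372}{42463} + \frac{13939}{47850} = \frac{705391957}{2031854550}$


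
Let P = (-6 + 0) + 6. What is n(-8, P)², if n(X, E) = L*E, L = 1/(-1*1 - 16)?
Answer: 0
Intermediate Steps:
L = -1/17 (L = 1/(-1 - 16) = 1/(-17) = -1/17 ≈ -0.058824)
P = 0 (P = -6 + 6 = 0)
n(X, E) = -E/17
n(-8, P)² = (-1/17*0)² = 0² = 0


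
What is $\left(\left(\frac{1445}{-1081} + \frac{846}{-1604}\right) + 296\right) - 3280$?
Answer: $- \frac{2588630761}{866962} \approx -2985.9$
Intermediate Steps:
$\left(\left(\frac{1445}{-1081} + \frac{846}{-1604}\right) + 296\right) - 3280 = \left(\left(1445 \left(- \frac{1}{1081}\right) + 846 \left(- \frac{1}{1604}\right)\right) + 296\right) - 3280 = \left(\left(- \frac{1445}{1081} - \frac{423}{802}\right) + 296\right) - 3280 = \left(- \frac{1616153}{866962} + 296\right) - 3280 = \frac{255004599}{866962} - 3280 = - \frac{2588630761}{866962}$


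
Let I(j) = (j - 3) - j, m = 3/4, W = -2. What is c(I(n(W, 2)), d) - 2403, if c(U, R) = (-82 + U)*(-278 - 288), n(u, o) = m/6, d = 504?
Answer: 45707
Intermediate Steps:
m = 3/4 (m = 3*(1/4) = 3/4 ≈ 0.75000)
n(u, o) = 1/8 (n(u, o) = (3/4)/6 = (3/4)*(1/6) = 1/8)
I(j) = -3 (I(j) = (-3 + j) - j = -3)
c(U, R) = 46412 - 566*U (c(U, R) = (-82 + U)*(-566) = 46412 - 566*U)
c(I(n(W, 2)), d) - 2403 = (46412 - 566*(-3)) - 2403 = (46412 + 1698) - 2403 = 48110 - 2403 = 45707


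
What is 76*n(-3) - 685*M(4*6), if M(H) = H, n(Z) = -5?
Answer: -16820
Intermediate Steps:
76*n(-3) - 685*M(4*6) = 76*(-5) - 2740*6 = -380 - 685*24 = -380 - 16440 = -16820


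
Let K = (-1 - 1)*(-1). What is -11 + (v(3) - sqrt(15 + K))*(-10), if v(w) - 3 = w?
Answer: -71 + 10*sqrt(17) ≈ -29.769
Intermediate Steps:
v(w) = 3 + w
K = 2 (K = -2*(-1) = 2)
-11 + (v(3) - sqrt(15 + K))*(-10) = -11 + ((3 + 3) - sqrt(15 + 2))*(-10) = -11 + (6 - sqrt(17))*(-10) = -11 + (-60 + 10*sqrt(17)) = -71 + 10*sqrt(17)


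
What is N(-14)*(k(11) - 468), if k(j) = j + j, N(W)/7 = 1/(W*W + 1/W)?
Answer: -43708/2743 ≈ -15.934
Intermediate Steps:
N(W) = 7/(1/W + W²) (N(W) = 7/(W*W + 1/W) = 7/(W² + 1/W) = 7/(1/W + W²))
k(j) = 2*j
N(-14)*(k(11) - 468) = (7*(-14)/(1 + (-14)³))*(2*11 - 468) = (7*(-14)/(1 - 2744))*(22 - 468) = (7*(-14)/(-2743))*(-446) = (7*(-14)*(-1/2743))*(-446) = (98/2743)*(-446) = -43708/2743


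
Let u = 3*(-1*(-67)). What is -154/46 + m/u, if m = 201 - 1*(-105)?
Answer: -2813/1541 ≈ -1.8254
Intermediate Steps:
m = 306 (m = 201 + 105 = 306)
u = 201 (u = 3*67 = 201)
-154/46 + m/u = -154/46 + 306/201 = -154*1/46 + 306*(1/201) = -77/23 + 102/67 = -2813/1541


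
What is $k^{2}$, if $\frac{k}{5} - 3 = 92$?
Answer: $225625$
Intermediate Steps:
$k = 475$ ($k = 15 + 5 \cdot 92 = 15 + 460 = 475$)
$k^{2} = 475^{2} = 225625$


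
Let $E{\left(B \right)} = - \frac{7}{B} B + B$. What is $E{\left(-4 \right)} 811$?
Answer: $-8921$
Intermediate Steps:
$E{\left(B \right)} = -7 + B$
$E{\left(-4 \right)} 811 = \left(-7 - 4\right) 811 = \left(-11\right) 811 = -8921$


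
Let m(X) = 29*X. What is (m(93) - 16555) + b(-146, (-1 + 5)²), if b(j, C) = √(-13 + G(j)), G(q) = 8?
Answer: -13858 + I*√5 ≈ -13858.0 + 2.2361*I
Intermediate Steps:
b(j, C) = I*√5 (b(j, C) = √(-13 + 8) = √(-5) = I*√5)
(m(93) - 16555) + b(-146, (-1 + 5)²) = (29*93 - 16555) + I*√5 = (2697 - 16555) + I*√5 = -13858 + I*√5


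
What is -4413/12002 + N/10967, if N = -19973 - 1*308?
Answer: -291809933/131625934 ≈ -2.2170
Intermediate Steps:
N = -20281 (N = -19973 - 308 = -20281)
-4413/12002 + N/10967 = -4413/12002 - 20281/10967 = -291809933/131625934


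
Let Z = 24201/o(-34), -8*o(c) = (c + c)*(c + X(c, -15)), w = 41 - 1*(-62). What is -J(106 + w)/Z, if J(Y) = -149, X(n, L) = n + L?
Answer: -210239/48402 ≈ -4.3436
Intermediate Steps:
w = 103 (w = 41 + 62 = 103)
X(n, L) = L + n
o(c) = -c*(-15 + 2*c)/4 (o(c) = -(c + c)*(c + (-15 + c))/8 = -2*c*(-15 + 2*c)/8 = -c*(-15 + 2*c)/4)
Z = -48402/1411 (Z = 24201/(((1/4)*(-34)*(15 - 2*(-34)))) = 24201/(((1/4)*(-34)*(15 + 68))) = 24201/(((1/4)*(-34)*83)) = 24201/(-1411/2) = 24201*(-2/1411) = -48402/1411 ≈ -34.303)
-J(106 + w)/Z = -(-149)/(-48402/1411) = -(-149)*(-1411)/48402 = -1*210239/48402 = -210239/48402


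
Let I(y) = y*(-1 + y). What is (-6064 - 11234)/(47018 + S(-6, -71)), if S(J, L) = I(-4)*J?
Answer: -8649/23449 ≈ -0.36884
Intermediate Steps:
S(J, L) = 20*J (S(J, L) = (-4*(-1 - 4))*J = (-4*(-5))*J = 20*J)
(-6064 - 11234)/(47018 + S(-6, -71)) = (-6064 - 11234)/(47018 + 20*(-6)) = -17298/(47018 - 120) = -17298/46898 = -17298*1/46898 = -8649/23449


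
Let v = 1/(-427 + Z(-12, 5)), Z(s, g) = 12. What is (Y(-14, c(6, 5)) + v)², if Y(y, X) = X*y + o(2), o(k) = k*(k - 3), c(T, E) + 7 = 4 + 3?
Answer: 690561/172225 ≈ 4.0096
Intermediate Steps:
c(T, E) = 0 (c(T, E) = -7 + (4 + 3) = -7 + 7 = 0)
o(k) = k*(-3 + k)
Y(y, X) = -2 + X*y (Y(y, X) = X*y + 2*(-3 + 2) = X*y + 2*(-1) = X*y - 2 = -2 + X*y)
v = -1/415 (v = 1/(-427 + 12) = 1/(-415) = -1/415 ≈ -0.0024096)
(Y(-14, c(6, 5)) + v)² = ((-2 + 0*(-14)) - 1/415)² = ((-2 + 0) - 1/415)² = (-2 - 1/415)² = (-831/415)² = 690561/172225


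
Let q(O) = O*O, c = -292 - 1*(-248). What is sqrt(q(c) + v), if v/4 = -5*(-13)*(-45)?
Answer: 2*I*sqrt(2441) ≈ 98.813*I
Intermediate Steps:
c = -44 (c = -292 + 248 = -44)
v = -11700 (v = 4*(-5*(-13)*(-45)) = 4*(65*(-45)) = 4*(-2925) = -11700)
q(O) = O**2
sqrt(q(c) + v) = sqrt((-44)**2 - 11700) = sqrt(1936 - 11700) = sqrt(-9764) = 2*I*sqrt(2441)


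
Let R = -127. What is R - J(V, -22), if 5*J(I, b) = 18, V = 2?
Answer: -653/5 ≈ -130.60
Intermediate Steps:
J(I, b) = 18/5 (J(I, b) = (⅕)*18 = 18/5)
R - J(V, -22) = -127 - 1*18/5 = -127 - 18/5 = -653/5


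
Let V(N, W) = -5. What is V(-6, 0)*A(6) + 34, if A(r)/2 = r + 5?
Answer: -76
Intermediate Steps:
A(r) = 10 + 2*r (A(r) = 2*(r + 5) = 2*(5 + r) = 10 + 2*r)
V(-6, 0)*A(6) + 34 = -5*(10 + 2*6) + 34 = -5*(10 + 12) + 34 = -5*22 + 34 = -110 + 34 = -76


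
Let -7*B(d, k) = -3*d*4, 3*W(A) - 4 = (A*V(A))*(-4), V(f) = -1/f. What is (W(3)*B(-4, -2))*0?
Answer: 0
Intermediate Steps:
W(A) = 8/3 (W(A) = 4/3 + ((A*(-1/A))*(-4))/3 = 4/3 + (-1*(-4))/3 = 4/3 + (1/3)*4 = 4/3 + 4/3 = 8/3)
B(d, k) = 12*d/7 (B(d, k) = -(-3*d)*4/7 = -(-12)*d/7 = 12*d/7)
(W(3)*B(-4, -2))*0 = (8*((12/7)*(-4))/3)*0 = ((8/3)*(-48/7))*0 = -128/7*0 = 0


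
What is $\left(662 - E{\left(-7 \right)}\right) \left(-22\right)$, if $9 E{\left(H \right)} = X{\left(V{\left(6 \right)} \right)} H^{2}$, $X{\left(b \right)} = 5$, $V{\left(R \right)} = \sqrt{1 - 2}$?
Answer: $- \frac{125686}{9} \approx -13965.0$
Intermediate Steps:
$V{\left(R \right)} = i$ ($V{\left(R \right)} = \sqrt{-1} = i$)
$E{\left(H \right)} = \frac{5 H^{2}}{9}$
$\left(662 - E{\left(-7 \right)}\right) \left(-22\right) = \left(662 - \frac{5 \left(-7\right)^{2}}{9}\right) \left(-22\right) = \left(662 - \frac{5}{9} \cdot 49\right) \left(-22\right) = \left(662 - \frac{245}{9}\right) \left(-22\right) = \frac{5713}{9} \left(-22\right) = - \frac{125686}{9}$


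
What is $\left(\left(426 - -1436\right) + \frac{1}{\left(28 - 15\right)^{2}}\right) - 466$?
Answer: $\frac{235925}{169} \approx 1396.0$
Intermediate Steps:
$\left(\left(426 - -1436\right) + \frac{1}{\left(28 - 15\right)^{2}}\right) - 466 = \left(\left(426 + 1436\right) + \frac{1}{13^{2}}\right) - 466 = \left(1862 + \frac{1}{169}\right) - 466 = \frac{314679}{169} - 466 = \frac{235925}{169}$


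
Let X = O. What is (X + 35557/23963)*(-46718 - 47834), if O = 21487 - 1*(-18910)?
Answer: -2952672503456/773 ≈ -3.8198e+9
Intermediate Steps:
O = 40397 (O = 21487 + 18910 = 40397)
X = 40397
(X + 35557/23963)*(-46718 - 47834) = (40397 + 35557/23963)*(-46718 - 47834) = (40397 + 35557*(1/23963))*(-94552) = (40397 + 1147/773)*(-94552) = (31228028/773)*(-94552) = -2952672503456/773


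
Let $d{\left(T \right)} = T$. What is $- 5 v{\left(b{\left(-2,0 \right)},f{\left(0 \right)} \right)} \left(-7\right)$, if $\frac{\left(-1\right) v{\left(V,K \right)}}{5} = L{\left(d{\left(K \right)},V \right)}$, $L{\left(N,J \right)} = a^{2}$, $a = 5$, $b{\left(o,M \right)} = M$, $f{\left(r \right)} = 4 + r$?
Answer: $-4375$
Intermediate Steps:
$L{\left(N,J \right)} = 25$ ($L{\left(N,J \right)} = 5^{2} = 25$)
$v{\left(V,K \right)} = -125$ ($v{\left(V,K \right)} = \left(-5\right) 25 = -125$)
$- 5 v{\left(b{\left(-2,0 \right)},f{\left(0 \right)} \right)} \left(-7\right) = \left(-5\right) \left(-125\right) \left(-7\right) = 625 \left(-7\right) = -4375$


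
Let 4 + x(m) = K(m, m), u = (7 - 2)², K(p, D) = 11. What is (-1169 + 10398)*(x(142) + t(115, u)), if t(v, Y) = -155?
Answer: -1365892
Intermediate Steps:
u = 25 (u = 5² = 25)
x(m) = 7 (x(m) = -4 + 11 = 7)
(-1169 + 10398)*(x(142) + t(115, u)) = (-1169 + 10398)*(7 - 155) = 9229*(-148) = -1365892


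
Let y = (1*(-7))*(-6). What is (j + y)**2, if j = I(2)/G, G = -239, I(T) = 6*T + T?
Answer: 100480576/57121 ≈ 1759.1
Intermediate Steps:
I(T) = 7*T
y = 42 (y = -7*(-6) = 42)
j = -14/239 (j = (7*2)/(-239) = 14*(-1/239) = -14/239 ≈ -0.058577)
(j + y)**2 = (-14/239 + 42)**2 = (10024/239)**2 = 100480576/57121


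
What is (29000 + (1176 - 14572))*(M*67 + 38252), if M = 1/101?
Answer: 60286350476/101 ≈ 5.9689e+8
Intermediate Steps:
M = 1/101 ≈ 0.0099010
(29000 + (1176 - 14572))*(M*67 + 38252) = (29000 + (1176 - 14572))*((1/101)*67 + 38252) = (29000 - 13396)*(67/101 + 38252) = 15604*(3863519/101) = 60286350476/101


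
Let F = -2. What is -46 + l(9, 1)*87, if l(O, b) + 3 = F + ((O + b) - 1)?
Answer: 302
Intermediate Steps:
l(O, b) = -6 + O + b (l(O, b) = -3 + (-2 + ((O + b) - 1)) = -3 + (-2 + (-1 + O + b)) = -3 + (-3 + O + b) = -6 + O + b)
-46 + l(9, 1)*87 = -46 + (-6 + 9 + 1)*87 = -46 + 4*87 = -46 + 348 = 302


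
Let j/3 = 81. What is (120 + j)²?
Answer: 131769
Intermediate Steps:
j = 243 (j = 3*81 = 243)
(120 + j)² = (120 + 243)² = 363² = 131769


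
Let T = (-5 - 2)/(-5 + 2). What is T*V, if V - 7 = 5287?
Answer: 37058/3 ≈ 12353.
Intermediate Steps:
V = 5294 (V = 7 + 5287 = 5294)
T = 7/3 (T = -7/(-3) = -7*(-⅓) = 7/3 ≈ 2.3333)
T*V = (7/3)*5294 = 37058/3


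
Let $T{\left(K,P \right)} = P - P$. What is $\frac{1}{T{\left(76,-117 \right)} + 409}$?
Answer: $\frac{1}{409} \approx 0.002445$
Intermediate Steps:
$T{\left(K,P \right)} = 0$
$\frac{1}{T{\left(76,-117 \right)} + 409} = \frac{1}{0 + 409} = \frac{1}{409}$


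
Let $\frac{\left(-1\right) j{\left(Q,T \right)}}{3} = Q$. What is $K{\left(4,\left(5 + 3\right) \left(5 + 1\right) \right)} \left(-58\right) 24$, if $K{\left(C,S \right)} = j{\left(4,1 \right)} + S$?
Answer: $-50112$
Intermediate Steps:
$j{\left(Q,T \right)} = - 3 Q$
$K{\left(C,S \right)} = -12 + S$ ($K{\left(C,S \right)} = \left(-3\right) 4 + S = -12 + S$)
$K{\left(4,\left(5 + 3\right) \left(5 + 1\right) \right)} \left(-58\right) 24 = \left(-12 + \left(5 + 3\right) \left(5 + 1\right)\right) \left(-58\right) 24 = \left(-12 + 8 \cdot 6\right) \left(-58\right) 24 = \left(-12 + 48\right) \left(-58\right) 24 = 36 \left(-58\right) 24 = \left(-2088\right) 24 = -50112$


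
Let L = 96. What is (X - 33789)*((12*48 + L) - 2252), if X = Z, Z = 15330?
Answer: 29165220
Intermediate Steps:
X = 15330
(X - 33789)*((12*48 + L) - 2252) = (15330 - 33789)*((12*48 + 96) - 2252) = -18459*((576 + 96) - 2252) = -18459*(672 - 2252) = -18459*(-1580) = 29165220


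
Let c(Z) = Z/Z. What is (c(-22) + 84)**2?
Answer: 7225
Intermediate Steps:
c(Z) = 1
(c(-22) + 84)**2 = (1 + 84)**2 = 85**2 = 7225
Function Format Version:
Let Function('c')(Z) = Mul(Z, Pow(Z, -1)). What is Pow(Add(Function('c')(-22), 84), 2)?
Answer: 7225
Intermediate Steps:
Function('c')(Z) = 1
Pow(Add(Function('c')(-22), 84), 2) = Pow(Add(1, 84), 2) = Pow(85, 2) = 7225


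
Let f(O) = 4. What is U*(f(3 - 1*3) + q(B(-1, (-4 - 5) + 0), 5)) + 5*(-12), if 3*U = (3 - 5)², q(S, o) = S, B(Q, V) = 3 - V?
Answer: -116/3 ≈ -38.667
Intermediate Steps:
U = 4/3 (U = (3 - 5)²/3 = (⅓)*(-2)² = (⅓)*4 = 4/3 ≈ 1.3333)
U*(f(3 - 1*3) + q(B(-1, (-4 - 5) + 0), 5)) + 5*(-12) = 4*(4 + (3 - ((-4 - 5) + 0)))/3 + 5*(-12) = 4*(4 + (3 - (-9 + 0)))/3 - 60 = 4*(4 + (3 - 1*(-9)))/3 - 60 = 4*(4 + (3 + 9))/3 - 60 = 4*(4 + 12)/3 - 60 = (4/3)*16 - 60 = 64/3 - 60 = -116/3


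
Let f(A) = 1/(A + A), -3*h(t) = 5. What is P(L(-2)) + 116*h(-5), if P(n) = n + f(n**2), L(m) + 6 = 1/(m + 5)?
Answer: -115013/578 ≈ -198.98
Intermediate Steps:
L(m) = -6 + 1/(5 + m) (L(m) = -6 + 1/(m + 5) = -6 + 1/(5 + m))
h(t) = -5/3 (h(t) = -1/3*5 = -5/3)
f(A) = 1/(2*A)
P(n) = n + 1/(2*n**2) (P(n) = n + 1/(2*(n**2)) = n + 1/(2*n**2))
P(L(-2)) + 116*h(-5) = ((-29 - 6*(-2))/(5 - 2) + 1/(2*((-29 - 6*(-2))/(5 - 2))**2)) + 116*(-5/3) = ((-29 + 12)/3 + 1/(2*((-29 + 12)/3)**2)) - 580/3 = ((1/3)*(-17) + 1/(2*((1/3)*(-17))**2)) - 580/3 = (-17/3 + 1/(2*(-17/3)**2)) - 580/3 = (-17/3 + (1/2)*(9/289)) - 580/3 = (-17/3 + 9/578) - 580/3 = -9799/1734 - 580/3 = -115013/578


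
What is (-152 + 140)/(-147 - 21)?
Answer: 1/14 ≈ 0.071429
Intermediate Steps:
(-152 + 140)/(-147 - 21) = -12/(-168) = -12*(-1/168) = 1/14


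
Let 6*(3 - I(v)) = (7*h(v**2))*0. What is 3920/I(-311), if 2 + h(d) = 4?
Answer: 3920/3 ≈ 1306.7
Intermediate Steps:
h(d) = 2 (h(d) = -2 + 4 = 2)
I(v) = 3 (I(v) = 3 - 7*2*0/6 = 3 - 7*0/3 = 3 - 1/6*0 = 3 + 0 = 3)
3920/I(-311) = 3920/3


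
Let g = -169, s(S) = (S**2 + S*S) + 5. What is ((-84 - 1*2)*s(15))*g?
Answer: 6612970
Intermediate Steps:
s(S) = 5 + 2*S**2 (s(S) = (S**2 + S**2) + 5 = 2*S**2 + 5 = 5 + 2*S**2)
((-84 - 1*2)*s(15))*g = ((-84 - 1*2)*(5 + 2*15**2))*(-169) = ((-84 - 2)*(5 + 2*225))*(-169) = -86*(5 + 450)*(-169) = -86*455*(-169) = -39130*(-169) = 6612970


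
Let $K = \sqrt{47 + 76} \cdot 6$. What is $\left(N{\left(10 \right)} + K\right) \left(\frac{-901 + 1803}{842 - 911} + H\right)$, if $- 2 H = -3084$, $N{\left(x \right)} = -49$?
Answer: $- \frac{5169304}{69} + \frac{210992 \sqrt{123}}{23} \approx 26822.0$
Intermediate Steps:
$H = 1542$ ($H = \left(- \frac{1}{2}\right) \left(-3084\right) = 1542$)
$K = 6 \sqrt{123}$ ($K = \sqrt{123} \cdot 6 = 6 \sqrt{123} \approx 66.543$)
$\left(N{\left(10 \right)} + K\right) \left(\frac{-901 + 1803}{842 - 911} + H\right) = \left(-49 + 6 \sqrt{123}\right) \left(\frac{-901 + 1803}{842 - 911} + 1542\right) = \left(-49 + 6 \sqrt{123}\right) \left(\frac{902}{-69} + 1542\right) = \left(-49 + 6 \sqrt{123}\right) \left(902 \left(- \frac{1}{69}\right) + 1542\right) = \left(-49 + 6 \sqrt{123}\right) \left(- \frac{902}{69} + 1542\right) = \left(-49 + 6 \sqrt{123}\right) \frac{105496}{69} = - \frac{5169304}{69} + \frac{210992 \sqrt{123}}{23}$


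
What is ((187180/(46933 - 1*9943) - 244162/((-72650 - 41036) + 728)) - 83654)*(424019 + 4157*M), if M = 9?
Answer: -8063586649465358776/208915821 ≈ -3.8597e+10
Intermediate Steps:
((187180/(46933 - 1*9943) - 244162/((-72650 - 41036) + 728)) - 83654)*(424019 + 4157*M) = ((187180/(46933 - 1*9943) - 244162/((-72650 - 41036) + 728)) - 83654)*(424019 + 4157*9) = ((187180/(46933 - 9943) - 244162/(-113686 + 728)) - 83654)*(424019 + 37413) = ((187180/36990 - 244162/(-112958)) - 83654)*461432 = ((187180*(1/36990) - 244162*(-1/112958)) - 83654)*461432 = ((18718/3699 + 122081/56479) - 83654)*461432 = (1508751541/208915821 - 83654)*461432 = -17475135338393/208915821*461432 = -8063586649465358776/208915821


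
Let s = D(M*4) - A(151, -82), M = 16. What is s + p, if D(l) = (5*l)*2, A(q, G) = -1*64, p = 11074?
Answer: 11778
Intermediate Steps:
A(q, G) = -64
D(l) = 10*l
s = 704 (s = 10*(16*4) - 1*(-64) = 10*64 + 64 = 640 + 64 = 704)
s + p = 704 + 11074 = 11778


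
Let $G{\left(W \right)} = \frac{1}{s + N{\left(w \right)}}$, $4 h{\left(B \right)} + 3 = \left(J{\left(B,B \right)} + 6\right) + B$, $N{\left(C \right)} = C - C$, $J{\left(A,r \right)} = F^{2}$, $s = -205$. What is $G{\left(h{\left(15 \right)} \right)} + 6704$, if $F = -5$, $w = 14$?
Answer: $\frac{1374319}{205} \approx 6704.0$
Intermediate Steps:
$J{\left(A,r \right)} = 25$ ($J{\left(A,r \right)} = \left(-5\right)^{2} = 25$)
$N{\left(C \right)} = 0$
$h{\left(B \right)} = 7 + \frac{B}{4}$ ($h{\left(B \right)} = - \frac{3}{4} + \frac{\left(25 + 6\right) + B}{4} = - \frac{3}{4} + \frac{31 + B}{4} = - \frac{3}{4} + \left(\frac{31}{4} + \frac{B}{4}\right) = 7 + \frac{B}{4}$)
$G{\left(W \right)} = - \frac{1}{205}$ ($G{\left(W \right)} = \frac{1}{-205 + 0} = \frac{1}{-205} = - \frac{1}{205}$)
$G{\left(h{\left(15 \right)} \right)} + 6704 = - \frac{1}{205} + 6704 = \frac{1374319}{205}$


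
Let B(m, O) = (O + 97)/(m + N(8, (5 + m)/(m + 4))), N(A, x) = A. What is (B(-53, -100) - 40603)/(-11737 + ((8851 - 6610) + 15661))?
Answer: -609044/92475 ≈ -6.5860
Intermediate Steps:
B(m, O) = (97 + O)/(8 + m) (B(m, O) = (O + 97)/(m + 8) = (97 + O)/(8 + m))
(B(-53, -100) - 40603)/(-11737 + ((8851 - 6610) + 15661)) = ((97 - 100)/(8 - 53) - 40603)/(-11737 + ((8851 - 6610) + 15661)) = (-3/(-45) - 40603)/(-11737 + (2241 + 15661)) = (-1/45*(-3) - 40603)/(-11737 + 17902) = (1/15 - 40603)/6165 = -609044/15*1/6165 = -609044/92475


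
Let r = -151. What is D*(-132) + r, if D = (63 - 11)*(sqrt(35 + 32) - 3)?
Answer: 20441 - 6864*sqrt(67) ≈ -35743.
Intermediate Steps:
D = -156 + 52*sqrt(67) (D = 52*(sqrt(67) - 3) = 52*(-3 + sqrt(67)) = -156 + 52*sqrt(67) ≈ 269.64)
D*(-132) + r = (-156 + 52*sqrt(67))*(-132) - 151 = (20592 - 6864*sqrt(67)) - 151 = 20441 - 6864*sqrt(67)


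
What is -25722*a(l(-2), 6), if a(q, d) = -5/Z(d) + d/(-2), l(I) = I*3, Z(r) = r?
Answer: 98601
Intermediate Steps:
l(I) = 3*I
a(q, d) = -5/d - d/2 (a(q, d) = -5/d + d/(-2) = -5/d + d*(-½) = -5/d - d/2)
-25722*a(l(-2), 6) = -25722*(-5/6 - ½*6) = -25722*(-5*⅙ - 3) = -25722*(-⅚ - 3) = -25722*(-23/6) = 98601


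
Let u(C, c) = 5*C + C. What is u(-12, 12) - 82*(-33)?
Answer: 2634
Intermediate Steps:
u(C, c) = 6*C
u(-12, 12) - 82*(-33) = 6*(-12) - 82*(-33) = -72 + 2706 = 2634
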